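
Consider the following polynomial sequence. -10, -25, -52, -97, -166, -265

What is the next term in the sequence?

D1: -15, -27, -45, -69, -99
D2: -12, -18, -24, -30
D3: -6, -6, -6
Third differences constant at -6.
-30 − 6 = -36;  -99 − 36 = -135;  -265 − 135 = -400

-400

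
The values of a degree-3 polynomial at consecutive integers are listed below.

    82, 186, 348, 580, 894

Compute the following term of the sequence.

1302

Δ: 104 , 162 , 232 , 314
Δ²: 58 , 70 , 82
Δ³: 12 , 12
Constant third difference = 12, so extend:
82 + 12 = 94;  314 + 94 = 408;  894 + 408 = 1302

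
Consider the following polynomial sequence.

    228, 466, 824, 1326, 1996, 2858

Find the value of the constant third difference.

24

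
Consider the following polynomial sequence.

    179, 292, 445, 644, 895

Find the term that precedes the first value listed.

113, 153, 199, 251
40, 46, 52
6, 6
The third differences are constant at 6.
Work back: 40 − 6 = 34;  113 − 34 = 79;  179 − 79 = 100

100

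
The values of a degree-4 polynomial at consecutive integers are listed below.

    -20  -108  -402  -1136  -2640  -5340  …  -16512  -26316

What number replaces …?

-9758

Using the first 6 terms:
-88, -294, -734, -1504, -2700
-206, -440, -770, -1196
-234, -330, -426
-96, -96
Constant fourth difference = -96.
Extend forward: -426 − 96 = -522;  -1196 − 522 = -1718;  -2700 − 1718 = -4418;  -5340 − 4418 = -9758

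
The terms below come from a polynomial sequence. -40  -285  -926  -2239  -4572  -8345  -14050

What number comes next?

-245 , -641 , -1313 , -2333 , -3773 , -5705
-396 , -672 , -1020 , -1440 , -1932
-276 , -348 , -420 , -492
-72 , -72 , -72
Constant fourth difference = -72, so extend:
-492 − 72 = -564;  -1932 − 564 = -2496;  -5705 − 2496 = -8201;  -14050 − 8201 = -22251

-22251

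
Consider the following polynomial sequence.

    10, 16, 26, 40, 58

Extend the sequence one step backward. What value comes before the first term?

D1: 6, 10, 14, 18
D2: 4, 4, 4
The second differences are constant at 4.
Work back: 6 − 4 = 2;  10 − 2 = 8

8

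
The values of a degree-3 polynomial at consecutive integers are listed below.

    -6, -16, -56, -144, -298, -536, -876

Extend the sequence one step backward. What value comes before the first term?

-8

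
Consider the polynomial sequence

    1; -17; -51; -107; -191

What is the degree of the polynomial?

First differences: -18, -34, -56, -84
Second differences: -16, -22, -28
Third differences: -6, -6
The third differences are constant, so the polynomial has degree 3.

3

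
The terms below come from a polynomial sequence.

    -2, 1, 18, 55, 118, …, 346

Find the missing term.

Using the first 5 terms:
Δ: 3  17  37  63
Δ²: 14  20  26
Δ³: 6  6
Constant third difference = 6.
Extend forward: 26 + 6 = 32;  63 + 32 = 95;  118 + 95 = 213

213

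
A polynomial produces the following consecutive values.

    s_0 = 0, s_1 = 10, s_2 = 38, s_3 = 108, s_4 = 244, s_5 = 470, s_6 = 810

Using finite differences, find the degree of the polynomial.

3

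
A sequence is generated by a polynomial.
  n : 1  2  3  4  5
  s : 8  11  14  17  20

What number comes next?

First differences: 3  3  3  3
Constant first difference = 3, so extend:
20 + 3 = 23

23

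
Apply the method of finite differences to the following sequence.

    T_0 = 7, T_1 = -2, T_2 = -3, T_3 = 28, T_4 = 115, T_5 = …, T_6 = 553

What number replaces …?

Using the first 5 terms:
First differences: -9  -1  31  87
Second differences: 8  32  56
Third differences: 24  24
Constant third difference = 24.
Extend forward: 56 + 24 = 80;  87 + 80 = 167;  115 + 167 = 282

282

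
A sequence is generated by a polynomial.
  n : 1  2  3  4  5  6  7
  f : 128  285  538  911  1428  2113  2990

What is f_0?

43

D1: 157  253  373  517  685  877
D2: 96  120  144  168  192
D3: 24  24  24  24
The third differences are constant at 24.
Work back: 96 − 24 = 72;  157 − 72 = 85;  128 − 85 = 43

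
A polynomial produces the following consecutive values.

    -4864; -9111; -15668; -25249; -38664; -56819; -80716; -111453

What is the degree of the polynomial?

4

-4247, -6557, -9581, -13415, -18155, -23897, -30737
-2310, -3024, -3834, -4740, -5742, -6840
-714, -810, -906, -1002, -1098
-96, -96, -96, -96
The fourth differences are constant, so the polynomial has degree 4.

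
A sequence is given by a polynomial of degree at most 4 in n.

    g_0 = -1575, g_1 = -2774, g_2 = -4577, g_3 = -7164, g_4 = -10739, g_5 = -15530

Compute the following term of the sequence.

-21789

D1: -1199, -1803, -2587, -3575, -4791
D2: -604, -784, -988, -1216
D3: -180, -204, -228
D4: -24, -24
Fourth differences constant at -24.
-228 − 24 = -252;  -1216 − 252 = -1468;  -4791 − 1468 = -6259;  -15530 − 6259 = -21789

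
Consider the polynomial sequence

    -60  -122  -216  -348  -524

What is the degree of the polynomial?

3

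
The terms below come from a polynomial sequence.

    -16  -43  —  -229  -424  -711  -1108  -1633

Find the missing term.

-108

Using the last 5 terms:
D1: -195  -287  -397  -525
D2: -92  -110  -128
D3: -18  -18
Constant third difference = -18.
Extend backward: -92 + 18 = -74;  -195 + 74 = -121;  -229 + 121 = -108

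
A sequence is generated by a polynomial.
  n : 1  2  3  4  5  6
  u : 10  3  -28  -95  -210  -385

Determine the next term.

-632

-7 , -31 , -67 , -115 , -175
-24 , -36 , -48 , -60
-12 , -12 , -12
Constant third difference = -12, so extend:
-60 − 12 = -72;  -175 − 72 = -247;  -385 − 247 = -632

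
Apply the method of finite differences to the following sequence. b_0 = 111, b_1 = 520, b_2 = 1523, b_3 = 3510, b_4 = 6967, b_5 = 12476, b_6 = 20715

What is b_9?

D1: 409 , 1003 , 1987 , 3457 , 5509 , 8239
D2: 594 , 984 , 1470 , 2052 , 2730
D3: 390 , 486 , 582 , 678
D4: 96 , 96 , 96
The fourth differences are constant (96).
678 + 96 = 774;  2730 + 774 = 3504;  8239 + 3504 = 11743;  20715 + 11743 = 32458
774 + 96 = 870;  3504 + 870 = 4374;  11743 + 4374 = 16117;  32458 + 16117 = 48575
870 + 96 = 966;  4374 + 966 = 5340;  16117 + 5340 = 21457;  48575 + 21457 = 70032

70032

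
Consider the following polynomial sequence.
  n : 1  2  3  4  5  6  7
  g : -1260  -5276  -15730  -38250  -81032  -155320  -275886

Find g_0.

-142

Δ: -4016  -10454  -22520  -42782  -74288  -120566
Δ²: -6438  -12066  -20262  -31506  -46278
Δ³: -5628  -8196  -11244  -14772
Δ⁴: -2568  -3048  -3528
Δ⁵: -480  -480
The fifth differences are constant at -480.
Work back: -2568 + 480 = -2088;  -5628 + 2088 = -3540;  -6438 + 3540 = -2898;  -4016 + 2898 = -1118;  -1260 + 1118 = -142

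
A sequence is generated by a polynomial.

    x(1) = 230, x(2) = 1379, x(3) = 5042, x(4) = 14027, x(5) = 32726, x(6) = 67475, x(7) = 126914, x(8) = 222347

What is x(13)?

Δ: 1149 , 3663 , 8985 , 18699 , 34749 , 59439 , 95433
Δ²: 2514 , 5322 , 9714 , 16050 , 24690 , 35994
Δ³: 2808 , 4392 , 6336 , 8640 , 11304
Δ⁴: 1584 , 1944 , 2304 , 2664
Δ⁵: 360 , 360 , 360
Constant fifth difference = 360, so extend:
2664 + 360 = 3024;  11304 + 3024 = 14328;  35994 + 14328 = 50322;  95433 + 50322 = 145755;  222347 + 145755 = 368102
3024 + 360 = 3384;  14328 + 3384 = 17712;  50322 + 17712 = 68034;  145755 + 68034 = 213789;  368102 + 213789 = 581891
3384 + 360 = 3744;  17712 + 3744 = 21456;  68034 + 21456 = 89490;  213789 + 89490 = 303279;  581891 + 303279 = 885170
3744 + 360 = 4104;  21456 + 4104 = 25560;  89490 + 25560 = 115050;  303279 + 115050 = 418329;  885170 + 418329 = 1303499
4104 + 360 = 4464;  25560 + 4464 = 30024;  115050 + 30024 = 145074;  418329 + 145074 = 563403;  1303499 + 563403 = 1866902

1866902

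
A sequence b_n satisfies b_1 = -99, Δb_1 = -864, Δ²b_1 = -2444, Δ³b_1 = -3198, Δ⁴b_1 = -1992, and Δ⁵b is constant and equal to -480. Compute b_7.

Build the table forward from the leading diagonal:
Δ⁵: -480  -480  -480  -480  -480  -480  -480
Δ⁴: -1992  -2472  -2952  -3432  -3912  -4392  -4872
Δ³: -3198  -5190  -7662  -10614  -14046  -17958  -22350
Δ²: -2444  -5642  -10832  -18494  -29108  -43154  -61112
Δ: -864  -3308  -8950  -19782  -38276  -67384  -110538
b: -99  -963  -4271  -13221  -33003  -71279  -138663

-138663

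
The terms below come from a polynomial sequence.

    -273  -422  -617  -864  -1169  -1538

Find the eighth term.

-2492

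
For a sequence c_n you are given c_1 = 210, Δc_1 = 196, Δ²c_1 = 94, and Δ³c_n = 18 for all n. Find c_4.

1098

Build the table forward from the leading diagonal:
Third differences: 18, 18, 18, 18
Second differences: 94, 112, 130, 148
First differences: 196, 290, 402, 532
c: 210, 406, 696, 1098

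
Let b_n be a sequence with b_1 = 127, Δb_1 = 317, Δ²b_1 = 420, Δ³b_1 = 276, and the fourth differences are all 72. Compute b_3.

Build the table forward from the leading diagonal:
D4: 72  72  72
D3: 276  348  420
D2: 420  696  1044
D1: 317  737  1433
b: 127  444  1181

1181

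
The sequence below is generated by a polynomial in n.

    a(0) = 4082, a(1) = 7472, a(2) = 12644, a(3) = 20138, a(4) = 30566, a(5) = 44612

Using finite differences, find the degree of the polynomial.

Δ: 3390, 5172, 7494, 10428, 14046
Δ²: 1782, 2322, 2934, 3618
Δ³: 540, 612, 684
Δ⁴: 72, 72
The fourth differences are constant, so the polynomial has degree 4.

4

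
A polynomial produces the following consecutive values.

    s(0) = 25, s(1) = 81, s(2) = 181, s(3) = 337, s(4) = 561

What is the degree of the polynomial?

3

56, 100, 156, 224
44, 56, 68
12, 12
The third differences are constant, so the polynomial has degree 3.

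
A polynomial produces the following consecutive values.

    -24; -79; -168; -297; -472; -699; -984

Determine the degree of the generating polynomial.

First differences: -55, -89, -129, -175, -227, -285
Second differences: -34, -40, -46, -52, -58
Third differences: -6, -6, -6, -6
The third differences are constant, so the polynomial has degree 3.

3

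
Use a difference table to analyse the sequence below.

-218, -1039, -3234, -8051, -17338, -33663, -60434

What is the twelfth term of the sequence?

-821  -2195  -4817  -9287  -16325  -26771
-1374  -2622  -4470  -7038  -10446
-1248  -1848  -2568  -3408
-600  -720  -840
-120  -120
Constant fifth difference = -120, so extend:
-840 − 120 = -960;  -3408 − 960 = -4368;  -10446 − 4368 = -14814;  -26771 − 14814 = -41585;  -60434 − 41585 = -102019
-960 − 120 = -1080;  -4368 − 1080 = -5448;  -14814 − 5448 = -20262;  -41585 − 20262 = -61847;  -102019 − 61847 = -163866
-1080 − 120 = -1200;  -5448 − 1200 = -6648;  -20262 − 6648 = -26910;  -61847 − 26910 = -88757;  -163866 − 88757 = -252623
-1200 − 120 = -1320;  -6648 − 1320 = -7968;  -26910 − 7968 = -34878;  -88757 − 34878 = -123635;  -252623 − 123635 = -376258
-1320 − 120 = -1440;  -7968 − 1440 = -9408;  -34878 − 9408 = -44286;  -123635 − 44286 = -167921;  -376258 − 167921 = -544179

-544179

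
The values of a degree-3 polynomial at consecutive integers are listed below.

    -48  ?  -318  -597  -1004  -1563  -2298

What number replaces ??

-143

Using the last 5 terms:
D1: -279, -407, -559, -735
D2: -128, -152, -176
D3: -24, -24
Constant third difference = -24.
Extend backward: -128 + 24 = -104;  -279 + 104 = -175;  -318 + 175 = -143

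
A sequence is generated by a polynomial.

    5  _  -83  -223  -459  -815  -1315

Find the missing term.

-15

Using the last 5 terms:
Δ: -140  -236  -356  -500
Δ²: -96  -120  -144
Δ³: -24  -24
Constant third difference = -24.
Extend backward: -96 + 24 = -72;  -140 + 72 = -68;  -83 + 68 = -15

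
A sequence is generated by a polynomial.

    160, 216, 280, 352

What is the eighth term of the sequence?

56, 64, 72
8, 8
Second differences constant at 8.
72 + 8 = 80;  352 + 80 = 432
80 + 8 = 88;  432 + 88 = 520
88 + 8 = 96;  520 + 96 = 616
96 + 8 = 104;  616 + 104 = 720

720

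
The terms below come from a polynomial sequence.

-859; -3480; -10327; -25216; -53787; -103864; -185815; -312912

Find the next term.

-2621  -6847  -14889  -28571  -50077  -81951  -127097
-4226  -8042  -13682  -21506  -31874  -45146
-3816  -5640  -7824  -10368  -13272
-1824  -2184  -2544  -2904
-360  -360  -360
Fifth differences constant at -360.
-2904 − 360 = -3264;  -13272 − 3264 = -16536;  -45146 − 16536 = -61682;  -127097 − 61682 = -188779;  -312912 − 188779 = -501691

-501691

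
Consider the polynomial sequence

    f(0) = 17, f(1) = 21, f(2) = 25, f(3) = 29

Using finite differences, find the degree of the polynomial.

D1: 4, 4, 4
The first differences are constant, so the polynomial has degree 1.

1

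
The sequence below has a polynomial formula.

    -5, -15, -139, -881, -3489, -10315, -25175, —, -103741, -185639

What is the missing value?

-53709

Using the first 7 terms:
Δ: -10, -124, -742, -2608, -6826, -14860
Δ²: -114, -618, -1866, -4218, -8034
Δ³: -504, -1248, -2352, -3816
Δ⁴: -744, -1104, -1464
Δ⁵: -360, -360
Constant fifth difference = -360.
Extend forward: -1464 − 360 = -1824;  -3816 − 1824 = -5640;  -8034 − 5640 = -13674;  -14860 − 13674 = -28534;  -25175 − 28534 = -53709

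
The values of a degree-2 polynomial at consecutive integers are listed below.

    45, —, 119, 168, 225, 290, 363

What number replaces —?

Using the last 5 terms:
49, 57, 65, 73
8, 8, 8
Constant second difference = 8.
Extend backward: 49 − 8 = 41;  119 − 41 = 78

78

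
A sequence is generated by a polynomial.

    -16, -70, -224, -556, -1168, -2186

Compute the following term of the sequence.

-3760

D1: -54, -154, -332, -612, -1018
D2: -100, -178, -280, -406
D3: -78, -102, -126
D4: -24, -24
Fourth differences constant at -24.
-126 − 24 = -150;  -406 − 150 = -556;  -1018 − 556 = -1574;  -2186 − 1574 = -3760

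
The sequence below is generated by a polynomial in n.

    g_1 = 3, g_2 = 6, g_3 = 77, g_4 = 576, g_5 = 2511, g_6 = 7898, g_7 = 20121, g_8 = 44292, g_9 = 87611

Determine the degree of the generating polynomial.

3, 71, 499, 1935, 5387, 12223, 24171, 43319
68, 428, 1436, 3452, 6836, 11948, 19148
360, 1008, 2016, 3384, 5112, 7200
648, 1008, 1368, 1728, 2088
360, 360, 360, 360
The fifth differences are constant, so the polynomial has degree 5.

5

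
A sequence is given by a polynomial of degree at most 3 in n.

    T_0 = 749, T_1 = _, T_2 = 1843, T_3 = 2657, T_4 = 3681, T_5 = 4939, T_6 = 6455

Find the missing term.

Using the last 5 terms:
814, 1024, 1258, 1516
210, 234, 258
24, 24
Constant third difference = 24.
Extend backward: 210 − 24 = 186;  814 − 186 = 628;  1843 − 628 = 1215

1215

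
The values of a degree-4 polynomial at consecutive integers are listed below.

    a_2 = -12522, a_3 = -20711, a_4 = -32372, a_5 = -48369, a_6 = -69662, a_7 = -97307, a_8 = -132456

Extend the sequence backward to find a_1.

-8189, -11661, -15997, -21293, -27645, -35149
-3472, -4336, -5296, -6352, -7504
-864, -960, -1056, -1152
-96, -96, -96
The fourth differences are constant at -96.
Work back: -864 + 96 = -768;  -3472 + 768 = -2704;  -8189 + 2704 = -5485;  -12522 + 5485 = -7037

-7037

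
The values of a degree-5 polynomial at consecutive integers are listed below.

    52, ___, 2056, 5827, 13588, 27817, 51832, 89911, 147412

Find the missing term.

517

Using the last 7 terms:
Δ: 3771, 7761, 14229, 24015, 38079, 57501
Δ²: 3990, 6468, 9786, 14064, 19422
Δ³: 2478, 3318, 4278, 5358
Δ⁴: 840, 960, 1080
Δ⁵: 120, 120
Constant fifth difference = 120.
Extend backward: 840 − 120 = 720;  2478 − 720 = 1758;  3990 − 1758 = 2232;  3771 − 2232 = 1539;  2056 − 1539 = 517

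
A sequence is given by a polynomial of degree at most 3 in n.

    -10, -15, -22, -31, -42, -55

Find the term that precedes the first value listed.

-7

D1: -5  -7  -9  -11  -13
D2: -2  -2  -2  -2
The second differences are constant at -2.
Work back: -5 + 2 = -3;  -10 + 3 = -7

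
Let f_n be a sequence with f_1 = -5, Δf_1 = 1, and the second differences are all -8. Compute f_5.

-49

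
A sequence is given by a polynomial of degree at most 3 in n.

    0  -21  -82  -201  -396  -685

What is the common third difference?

-18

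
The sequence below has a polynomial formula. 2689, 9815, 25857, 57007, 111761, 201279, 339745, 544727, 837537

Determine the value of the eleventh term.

1792769

Δ: 7126 , 16042 , 31150 , 54754 , 89518 , 138466 , 204982 , 292810
Δ²: 8916 , 15108 , 23604 , 34764 , 48948 , 66516 , 87828
Δ³: 6192 , 8496 , 11160 , 14184 , 17568 , 21312
Δ⁴: 2304 , 2664 , 3024 , 3384 , 3744
Δ⁵: 360 , 360 , 360 , 360
Constant fifth difference = 360, so extend:
3744 + 360 = 4104;  21312 + 4104 = 25416;  87828 + 25416 = 113244;  292810 + 113244 = 406054;  837537 + 406054 = 1243591
4104 + 360 = 4464;  25416 + 4464 = 29880;  113244 + 29880 = 143124;  406054 + 143124 = 549178;  1243591 + 549178 = 1792769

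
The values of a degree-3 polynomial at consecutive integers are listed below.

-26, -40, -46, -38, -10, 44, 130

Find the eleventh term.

First differences: -14 , -6 , 8 , 28 , 54 , 86
Second differences: 8 , 14 , 20 , 26 , 32
Third differences: 6 , 6 , 6 , 6
Constant third difference = 6, so extend:
32 + 6 = 38;  86 + 38 = 124;  130 + 124 = 254
38 + 6 = 44;  124 + 44 = 168;  254 + 168 = 422
44 + 6 = 50;  168 + 50 = 218;  422 + 218 = 640
50 + 6 = 56;  218 + 56 = 274;  640 + 274 = 914

914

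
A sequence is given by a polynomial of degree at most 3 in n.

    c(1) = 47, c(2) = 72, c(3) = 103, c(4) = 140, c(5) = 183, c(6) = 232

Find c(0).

25, 31, 37, 43, 49
6, 6, 6, 6
The second differences are constant at 6.
Work back: 25 − 6 = 19;  47 − 19 = 28

28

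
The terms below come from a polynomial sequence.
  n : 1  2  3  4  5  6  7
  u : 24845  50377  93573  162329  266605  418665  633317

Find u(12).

D1: 25532  43196  68756  104276  152060  214652
D2: 17664  25560  35520  47784  62592
D3: 7896  9960  12264  14808
D4: 2064  2304  2544
D5: 240  240
The fifth differences are constant (240).
2544 + 240 = 2784;  14808 + 2784 = 17592;  62592 + 17592 = 80184;  214652 + 80184 = 294836;  633317 + 294836 = 928153
2784 + 240 = 3024;  17592 + 3024 = 20616;  80184 + 20616 = 100800;  294836 + 100800 = 395636;  928153 + 395636 = 1323789
3024 + 240 = 3264;  20616 + 3264 = 23880;  100800 + 23880 = 124680;  395636 + 124680 = 520316;  1323789 + 520316 = 1844105
3264 + 240 = 3504;  23880 + 3504 = 27384;  124680 + 27384 = 152064;  520316 + 152064 = 672380;  1844105 + 672380 = 2516485
3504 + 240 = 3744;  27384 + 3744 = 31128;  152064 + 31128 = 183192;  672380 + 183192 = 855572;  2516485 + 855572 = 3372057

3372057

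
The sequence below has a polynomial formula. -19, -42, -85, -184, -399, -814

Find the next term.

-23, -43, -99, -215, -415
-20, -56, -116, -200
-36, -60, -84
-24, -24
The fourth differences are constant (-24).
-84 − 24 = -108;  -200 − 108 = -308;  -415 − 308 = -723;  -814 − 723 = -1537

-1537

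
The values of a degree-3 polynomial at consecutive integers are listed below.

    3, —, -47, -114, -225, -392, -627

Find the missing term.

-12

Using the last 5 terms:
-67  -111  -167  -235
-44  -56  -68
-12  -12
Constant third difference = -12.
Extend backward: -44 + 12 = -32;  -67 + 32 = -35;  -47 + 35 = -12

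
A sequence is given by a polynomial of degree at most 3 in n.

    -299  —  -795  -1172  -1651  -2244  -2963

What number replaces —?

Using the last 5 terms:
Δ: -377  -479  -593  -719
Δ²: -102  -114  -126
Δ³: -12  -12
Constant third difference = -12.
Extend backward: -102 + 12 = -90;  -377 + 90 = -287;  -795 + 287 = -508

-508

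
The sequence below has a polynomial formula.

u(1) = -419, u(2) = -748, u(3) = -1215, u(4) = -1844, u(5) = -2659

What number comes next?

First differences: -329  -467  -629  -815
Second differences: -138  -162  -186
Third differences: -24  -24
Third differences constant at -24.
-186 − 24 = -210;  -815 − 210 = -1025;  -2659 − 1025 = -3684

-3684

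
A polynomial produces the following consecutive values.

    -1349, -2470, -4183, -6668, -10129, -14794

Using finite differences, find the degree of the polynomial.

4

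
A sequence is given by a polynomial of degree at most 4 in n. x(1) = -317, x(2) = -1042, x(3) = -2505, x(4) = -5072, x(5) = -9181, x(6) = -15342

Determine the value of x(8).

-36220

D1: -725, -1463, -2567, -4109, -6161
D2: -738, -1104, -1542, -2052
D3: -366, -438, -510
D4: -72, -72
The fourth differences are constant (-72).
-510 − 72 = -582;  -2052 − 582 = -2634;  -6161 − 2634 = -8795;  -15342 − 8795 = -24137
-582 − 72 = -654;  -2634 − 654 = -3288;  -8795 − 3288 = -12083;  -24137 − 12083 = -36220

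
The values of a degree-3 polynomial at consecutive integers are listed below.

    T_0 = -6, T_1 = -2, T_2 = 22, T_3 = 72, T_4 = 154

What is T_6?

438

4, 24, 50, 82
20, 26, 32
6, 6
The third differences are constant (6).
32 + 6 = 38;  82 + 38 = 120;  154 + 120 = 274
38 + 6 = 44;  120 + 44 = 164;  274 + 164 = 438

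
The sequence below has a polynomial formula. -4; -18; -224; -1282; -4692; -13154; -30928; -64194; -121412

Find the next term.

-213682

-14, -206, -1058, -3410, -8462, -17774, -33266, -57218
-192, -852, -2352, -5052, -9312, -15492, -23952
-660, -1500, -2700, -4260, -6180, -8460
-840, -1200, -1560, -1920, -2280
-360, -360, -360, -360
Fifth differences constant at -360.
-2280 − 360 = -2640;  -8460 − 2640 = -11100;  -23952 − 11100 = -35052;  -57218 − 35052 = -92270;  -121412 − 92270 = -213682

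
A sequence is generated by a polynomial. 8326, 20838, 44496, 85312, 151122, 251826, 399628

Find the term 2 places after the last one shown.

Δ: 12512 , 23658 , 40816 , 65810 , 100704 , 147802
Δ²: 11146 , 17158 , 24994 , 34894 , 47098
Δ³: 6012 , 7836 , 9900 , 12204
Δ⁴: 1824 , 2064 , 2304
Δ⁵: 240 , 240
Constant fifth difference = 240, so extend:
2304 + 240 = 2544;  12204 + 2544 = 14748;  47098 + 14748 = 61846;  147802 + 61846 = 209648;  399628 + 209648 = 609276
2544 + 240 = 2784;  14748 + 2784 = 17532;  61846 + 17532 = 79378;  209648 + 79378 = 289026;  609276 + 289026 = 898302

898302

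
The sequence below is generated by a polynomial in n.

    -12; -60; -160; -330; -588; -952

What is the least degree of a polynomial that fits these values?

-48, -100, -170, -258, -364
-52, -70, -88, -106
-18, -18, -18
The third differences are constant, so the polynomial has degree 3.

3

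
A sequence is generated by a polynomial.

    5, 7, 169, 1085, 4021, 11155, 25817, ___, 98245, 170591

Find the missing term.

Using the first 7 terms:
Δ: 2, 162, 916, 2936, 7134, 14662
Δ²: 160, 754, 2020, 4198, 7528
Δ³: 594, 1266, 2178, 3330
Δ⁴: 672, 912, 1152
Δ⁵: 240, 240
Constant fifth difference = 240.
Extend forward: 1152 + 240 = 1392;  3330 + 1392 = 4722;  7528 + 4722 = 12250;  14662 + 12250 = 26912;  25817 + 26912 = 52729

52729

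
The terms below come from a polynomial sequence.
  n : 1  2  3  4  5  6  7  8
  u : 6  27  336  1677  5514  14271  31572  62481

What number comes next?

113742

D1: 21, 309, 1341, 3837, 8757, 17301, 30909
D2: 288, 1032, 2496, 4920, 8544, 13608
D3: 744, 1464, 2424, 3624, 5064
D4: 720, 960, 1200, 1440
D5: 240, 240, 240
The fifth differences are constant (240).
1440 + 240 = 1680;  5064 + 1680 = 6744;  13608 + 6744 = 20352;  30909 + 20352 = 51261;  62481 + 51261 = 113742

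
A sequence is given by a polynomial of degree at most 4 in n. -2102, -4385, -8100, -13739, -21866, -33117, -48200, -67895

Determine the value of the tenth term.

-124601

Δ: -2283  -3715  -5639  -8127  -11251  -15083  -19695
Δ²: -1432  -1924  -2488  -3124  -3832  -4612
Δ³: -492  -564  -636  -708  -780
Δ⁴: -72  -72  -72  -72
Constant fourth difference = -72, so extend:
-780 − 72 = -852;  -4612 − 852 = -5464;  -19695 − 5464 = -25159;  -67895 − 25159 = -93054
-852 − 72 = -924;  -5464 − 924 = -6388;  -25159 − 6388 = -31547;  -93054 − 31547 = -124601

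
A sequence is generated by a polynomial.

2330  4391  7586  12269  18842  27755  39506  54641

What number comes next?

Δ: 2061, 3195, 4683, 6573, 8913, 11751, 15135
Δ²: 1134, 1488, 1890, 2340, 2838, 3384
Δ³: 354, 402, 450, 498, 546
Δ⁴: 48, 48, 48, 48
Constant fourth difference = 48, so extend:
546 + 48 = 594;  3384 + 594 = 3978;  15135 + 3978 = 19113;  54641 + 19113 = 73754

73754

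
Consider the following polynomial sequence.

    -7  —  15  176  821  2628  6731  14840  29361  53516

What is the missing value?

-4

Using the last 8 terms:
D1: 161, 645, 1807, 4103, 8109, 14521, 24155
D2: 484, 1162, 2296, 4006, 6412, 9634
D3: 678, 1134, 1710, 2406, 3222
D4: 456, 576, 696, 816
D5: 120, 120, 120
Constant fifth difference = 120.
Extend backward: 456 − 120 = 336;  678 − 336 = 342;  484 − 342 = 142;  161 − 142 = 19;  15 − 19 = -4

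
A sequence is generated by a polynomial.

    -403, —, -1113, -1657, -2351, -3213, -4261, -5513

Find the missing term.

-701

Using the last 6 terms:
First differences: -544, -694, -862, -1048, -1252
Second differences: -150, -168, -186, -204
Third differences: -18, -18, -18
Constant third difference = -18.
Extend backward: -150 + 18 = -132;  -544 + 132 = -412;  -1113 + 412 = -701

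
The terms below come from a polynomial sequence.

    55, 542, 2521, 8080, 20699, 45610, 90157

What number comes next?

164156

487  1979  5559  12619  24911  44547
1492  3580  7060  12292  19636
2088  3480  5232  7344
1392  1752  2112
360  360
Constant fifth difference = 360, so extend:
2112 + 360 = 2472;  7344 + 2472 = 9816;  19636 + 9816 = 29452;  44547 + 29452 = 73999;  90157 + 73999 = 164156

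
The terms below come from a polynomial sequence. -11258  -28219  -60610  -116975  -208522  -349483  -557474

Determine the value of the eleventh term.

-2550658

First differences: -16961, -32391, -56365, -91547, -140961, -207991
Second differences: -15430, -23974, -35182, -49414, -67030
Third differences: -8544, -11208, -14232, -17616
Fourth differences: -2664, -3024, -3384
Fifth differences: -360, -360
Fifth differences constant at -360.
-3384 − 360 = -3744;  -17616 − 3744 = -21360;  -67030 − 21360 = -88390;  -207991 − 88390 = -296381;  -557474 − 296381 = -853855
-3744 − 360 = -4104;  -21360 − 4104 = -25464;  -88390 − 25464 = -113854;  -296381 − 113854 = -410235;  -853855 − 410235 = -1264090
-4104 − 360 = -4464;  -25464 − 4464 = -29928;  -113854 − 29928 = -143782;  -410235 − 143782 = -554017;  -1264090 − 554017 = -1818107
-4464 − 360 = -4824;  -29928 − 4824 = -34752;  -143782 − 34752 = -178534;  -554017 − 178534 = -732551;  -1818107 − 732551 = -2550658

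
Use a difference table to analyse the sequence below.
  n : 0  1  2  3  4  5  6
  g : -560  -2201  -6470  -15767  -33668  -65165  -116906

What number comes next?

-197435

-1641, -4269, -9297, -17901, -31497, -51741
-2628, -5028, -8604, -13596, -20244
-2400, -3576, -4992, -6648
-1176, -1416, -1656
-240, -240
Constant fifth difference = -240, so extend:
-1656 − 240 = -1896;  -6648 − 1896 = -8544;  -20244 − 8544 = -28788;  -51741 − 28788 = -80529;  -116906 − 80529 = -197435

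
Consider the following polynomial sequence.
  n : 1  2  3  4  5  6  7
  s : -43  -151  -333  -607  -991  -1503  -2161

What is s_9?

Δ: -108, -182, -274, -384, -512, -658
Δ²: -74, -92, -110, -128, -146
Δ³: -18, -18, -18, -18
Third differences constant at -18.
-146 − 18 = -164;  -658 − 164 = -822;  -2161 − 822 = -2983
-164 − 18 = -182;  -822 − 182 = -1004;  -2983 − 1004 = -3987

-3987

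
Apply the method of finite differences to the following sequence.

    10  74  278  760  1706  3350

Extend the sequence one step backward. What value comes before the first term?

-4

64  204  482  946  1644
140  278  464  698
138  186  234
48  48
The fourth differences are constant at 48.
Work back: 138 − 48 = 90;  140 − 90 = 50;  64 − 50 = 14;  10 − 14 = -4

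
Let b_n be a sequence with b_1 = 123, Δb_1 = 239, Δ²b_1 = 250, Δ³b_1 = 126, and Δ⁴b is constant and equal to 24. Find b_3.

851

Build the table forward from the leading diagonal:
Fourth differences: 24  24  24
Third differences: 126  150  174
Second differences: 250  376  526
First differences: 239  489  865
b: 123  362  851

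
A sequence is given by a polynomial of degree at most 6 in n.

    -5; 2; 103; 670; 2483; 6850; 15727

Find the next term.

31838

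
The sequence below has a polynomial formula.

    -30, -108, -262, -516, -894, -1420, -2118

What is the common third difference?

-24

Δ: -78, -154, -254, -378, -526, -698
Δ²: -76, -100, -124, -148, -172
Δ³: -24, -24, -24, -24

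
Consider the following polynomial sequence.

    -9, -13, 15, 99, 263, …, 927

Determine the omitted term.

531

Using the first 5 terms:
D1: -4  28  84  164
D2: 32  56  80
D3: 24  24
Constant third difference = 24.
Extend forward: 80 + 24 = 104;  164 + 104 = 268;  263 + 268 = 531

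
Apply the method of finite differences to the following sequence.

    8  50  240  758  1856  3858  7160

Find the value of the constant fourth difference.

72

D1: 42, 190, 518, 1098, 2002, 3302
D2: 148, 328, 580, 904, 1300
D3: 180, 252, 324, 396
D4: 72, 72, 72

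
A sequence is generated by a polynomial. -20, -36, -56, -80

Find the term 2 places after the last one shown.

Δ: -16, -20, -24
Δ²: -4, -4
Second differences constant at -4.
-24 − 4 = -28;  -80 − 28 = -108
-28 − 4 = -32;  -108 − 32 = -140

-140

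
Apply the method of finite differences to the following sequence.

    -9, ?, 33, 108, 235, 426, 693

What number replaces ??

-2

Using the last 5 terms:
D1: 75  127  191  267
D2: 52  64  76
D3: 12  12
Constant third difference = 12.
Extend backward: 52 − 12 = 40;  75 − 40 = 35;  33 − 35 = -2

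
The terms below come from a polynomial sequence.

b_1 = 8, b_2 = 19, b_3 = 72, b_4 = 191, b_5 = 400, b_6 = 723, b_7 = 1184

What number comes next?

1807

First differences: 11, 53, 119, 209, 323, 461
Second differences: 42, 66, 90, 114, 138
Third differences: 24, 24, 24, 24
Constant third difference = 24, so extend:
138 + 24 = 162;  461 + 162 = 623;  1184 + 623 = 1807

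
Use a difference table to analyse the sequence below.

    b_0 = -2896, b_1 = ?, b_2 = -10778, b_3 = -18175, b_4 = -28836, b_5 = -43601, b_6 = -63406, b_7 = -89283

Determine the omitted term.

-5901

Using the last 6 terms:
Δ: -7397  -10661  -14765  -19805  -25877
Δ²: -3264  -4104  -5040  -6072
Δ³: -840  -936  -1032
Δ⁴: -96  -96
Constant fourth difference = -96.
Extend backward: -840 + 96 = -744;  -3264 + 744 = -2520;  -7397 + 2520 = -4877;  -10778 + 4877 = -5901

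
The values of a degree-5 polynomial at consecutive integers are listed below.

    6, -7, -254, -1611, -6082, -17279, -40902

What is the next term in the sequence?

-85219

Δ: -13 , -247 , -1357 , -4471 , -11197 , -23623
Δ²: -234 , -1110 , -3114 , -6726 , -12426
Δ³: -876 , -2004 , -3612 , -5700
Δ⁴: -1128 , -1608 , -2088
Δ⁵: -480 , -480
Fifth differences constant at -480.
-2088 − 480 = -2568;  -5700 − 2568 = -8268;  -12426 − 8268 = -20694;  -23623 − 20694 = -44317;  -40902 − 44317 = -85219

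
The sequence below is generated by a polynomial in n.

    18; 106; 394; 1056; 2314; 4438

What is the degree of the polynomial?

First differences: 88, 288, 662, 1258, 2124
Second differences: 200, 374, 596, 866
Third differences: 174, 222, 270
Fourth differences: 48, 48
The fourth differences are constant, so the polynomial has degree 4.

4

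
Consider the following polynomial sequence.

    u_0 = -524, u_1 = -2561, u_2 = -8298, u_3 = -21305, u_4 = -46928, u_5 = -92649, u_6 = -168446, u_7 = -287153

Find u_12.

D1: -2037  -5737  -13007  -25623  -45721  -75797  -118707
D2: -3700  -7270  -12616  -20098  -30076  -42910
D3: -3570  -5346  -7482  -9978  -12834
D4: -1776  -2136  -2496  -2856
D5: -360  -360  -360
Fifth differences constant at -360.
-2856 − 360 = -3216;  -12834 − 3216 = -16050;  -42910 − 16050 = -58960;  -118707 − 58960 = -177667;  -287153 − 177667 = -464820
-3216 − 360 = -3576;  -16050 − 3576 = -19626;  -58960 − 19626 = -78586;  -177667 − 78586 = -256253;  -464820 − 256253 = -721073
-3576 − 360 = -3936;  -19626 − 3936 = -23562;  -78586 − 23562 = -102148;  -256253 − 102148 = -358401;  -721073 − 358401 = -1079474
-3936 − 360 = -4296;  -23562 − 4296 = -27858;  -102148 − 27858 = -130006;  -358401 − 130006 = -488407;  -1079474 − 488407 = -1567881
-4296 − 360 = -4656;  -27858 − 4656 = -32514;  -130006 − 32514 = -162520;  -488407 − 162520 = -650927;  -1567881 − 650927 = -2218808

-2218808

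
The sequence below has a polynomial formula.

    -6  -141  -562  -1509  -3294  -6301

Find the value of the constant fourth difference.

-72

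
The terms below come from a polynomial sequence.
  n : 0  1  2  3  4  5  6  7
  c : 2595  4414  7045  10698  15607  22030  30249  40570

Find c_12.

136095

First differences: 1819, 2631, 3653, 4909, 6423, 8219, 10321
Second differences: 812, 1022, 1256, 1514, 1796, 2102
Third differences: 210, 234, 258, 282, 306
Fourth differences: 24, 24, 24, 24
The fourth differences are constant (24).
306 + 24 = 330;  2102 + 330 = 2432;  10321 + 2432 = 12753;  40570 + 12753 = 53323
330 + 24 = 354;  2432 + 354 = 2786;  12753 + 2786 = 15539;  53323 + 15539 = 68862
354 + 24 = 378;  2786 + 378 = 3164;  15539 + 3164 = 18703;  68862 + 18703 = 87565
378 + 24 = 402;  3164 + 402 = 3566;  18703 + 3566 = 22269;  87565 + 22269 = 109834
402 + 24 = 426;  3566 + 426 = 3992;  22269 + 3992 = 26261;  109834 + 26261 = 136095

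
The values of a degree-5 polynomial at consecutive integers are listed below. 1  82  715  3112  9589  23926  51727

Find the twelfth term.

761872

Δ: 81, 633, 2397, 6477, 14337, 27801
Δ²: 552, 1764, 4080, 7860, 13464
Δ³: 1212, 2316, 3780, 5604
Δ⁴: 1104, 1464, 1824
Δ⁵: 360, 360
The fifth differences are constant (360).
1824 + 360 = 2184;  5604 + 2184 = 7788;  13464 + 7788 = 21252;  27801 + 21252 = 49053;  51727 + 49053 = 100780
2184 + 360 = 2544;  7788 + 2544 = 10332;  21252 + 10332 = 31584;  49053 + 31584 = 80637;  100780 + 80637 = 181417
2544 + 360 = 2904;  10332 + 2904 = 13236;  31584 + 13236 = 44820;  80637 + 44820 = 125457;  181417 + 125457 = 306874
2904 + 360 = 3264;  13236 + 3264 = 16500;  44820 + 16500 = 61320;  125457 + 61320 = 186777;  306874 + 186777 = 493651
3264 + 360 = 3624;  16500 + 3624 = 20124;  61320 + 20124 = 81444;  186777 + 81444 = 268221;  493651 + 268221 = 761872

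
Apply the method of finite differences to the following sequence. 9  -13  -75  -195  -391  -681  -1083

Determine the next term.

D1: -22, -62, -120, -196, -290, -402
D2: -40, -58, -76, -94, -112
D3: -18, -18, -18, -18
Third differences constant at -18.
-112 − 18 = -130;  -402 − 130 = -532;  -1083 − 532 = -1615

-1615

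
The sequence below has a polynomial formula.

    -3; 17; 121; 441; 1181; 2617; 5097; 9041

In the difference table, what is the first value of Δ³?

Δ: 20, 104, 320, 740, 1436, 2480, 3944
Δ²: 84, 216, 420, 696, 1044, 1464
Δ³: 132, 204, 276, 348, 420
Δ⁴: 72, 72, 72, 72

132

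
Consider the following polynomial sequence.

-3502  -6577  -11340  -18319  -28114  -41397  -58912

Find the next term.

-81475

Δ: -3075, -4763, -6979, -9795, -13283, -17515
Δ²: -1688, -2216, -2816, -3488, -4232
Δ³: -528, -600, -672, -744
Δ⁴: -72, -72, -72
Constant fourth difference = -72, so extend:
-744 − 72 = -816;  -4232 − 816 = -5048;  -17515 − 5048 = -22563;  -58912 − 22563 = -81475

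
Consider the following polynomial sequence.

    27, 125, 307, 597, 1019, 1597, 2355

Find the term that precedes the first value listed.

-11

98, 182, 290, 422, 578, 758
84, 108, 132, 156, 180
24, 24, 24, 24
The third differences are constant at 24.
Work back: 84 − 24 = 60;  98 − 60 = 38;  27 − 38 = -11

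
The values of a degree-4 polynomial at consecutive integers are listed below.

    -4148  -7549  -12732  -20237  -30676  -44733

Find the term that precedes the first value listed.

-2061

Δ: -3401, -5183, -7505, -10439, -14057
Δ²: -1782, -2322, -2934, -3618
Δ³: -540, -612, -684
Δ⁴: -72, -72
The fourth differences are constant at -72.
Work back: -540 + 72 = -468;  -1782 + 468 = -1314;  -3401 + 1314 = -2087;  -4148 + 2087 = -2061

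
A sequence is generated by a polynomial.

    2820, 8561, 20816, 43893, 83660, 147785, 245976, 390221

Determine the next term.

595028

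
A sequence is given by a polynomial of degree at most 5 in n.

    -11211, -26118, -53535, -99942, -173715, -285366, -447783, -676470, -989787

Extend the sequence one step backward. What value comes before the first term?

-3990

-14907, -27417, -46407, -73773, -111651, -162417, -228687, -313317
-12510, -18990, -27366, -37878, -50766, -66270, -84630
-6480, -8376, -10512, -12888, -15504, -18360
-1896, -2136, -2376, -2616, -2856
-240, -240, -240, -240
The fifth differences are constant at -240.
Work back: -1896 + 240 = -1656;  -6480 + 1656 = -4824;  -12510 + 4824 = -7686;  -14907 + 7686 = -7221;  -11211 + 7221 = -3990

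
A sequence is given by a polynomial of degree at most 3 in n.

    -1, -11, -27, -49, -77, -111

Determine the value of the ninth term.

D1: -10  -16  -22  -28  -34
D2: -6  -6  -6  -6
The second differences are constant (-6).
-34 − 6 = -40;  -111 − 40 = -151
-40 − 6 = -46;  -151 − 46 = -197
-46 − 6 = -52;  -197 − 52 = -249

-249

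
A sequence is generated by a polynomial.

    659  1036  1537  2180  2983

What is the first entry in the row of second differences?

124

First differences: 377, 501, 643, 803
Second differences: 124, 142, 160
Third differences: 18, 18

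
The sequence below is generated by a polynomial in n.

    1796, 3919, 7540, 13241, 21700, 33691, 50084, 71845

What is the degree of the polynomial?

4

2123, 3621, 5701, 8459, 11991, 16393, 21761
1498, 2080, 2758, 3532, 4402, 5368
582, 678, 774, 870, 966
96, 96, 96, 96
The fourth differences are constant, so the polynomial has degree 4.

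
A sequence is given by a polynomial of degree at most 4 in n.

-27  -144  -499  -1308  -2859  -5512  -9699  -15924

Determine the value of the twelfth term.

-73804

Δ: -117 , -355 , -809 , -1551 , -2653 , -4187 , -6225
Δ²: -238 , -454 , -742 , -1102 , -1534 , -2038
Δ³: -216 , -288 , -360 , -432 , -504
Δ⁴: -72 , -72 , -72 , -72
The fourth differences are constant (-72).
-504 − 72 = -576;  -2038 − 576 = -2614;  -6225 − 2614 = -8839;  -15924 − 8839 = -24763
-576 − 72 = -648;  -2614 − 648 = -3262;  -8839 − 3262 = -12101;  -24763 − 12101 = -36864
-648 − 72 = -720;  -3262 − 720 = -3982;  -12101 − 3982 = -16083;  -36864 − 16083 = -52947
-720 − 72 = -792;  -3982 − 792 = -4774;  -16083 − 4774 = -20857;  -52947 − 20857 = -73804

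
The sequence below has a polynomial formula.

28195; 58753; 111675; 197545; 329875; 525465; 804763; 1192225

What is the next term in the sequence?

1716675

First differences: 30558, 52922, 85870, 132330, 195590, 279298, 387462
Second differences: 22364, 32948, 46460, 63260, 83708, 108164
Third differences: 10584, 13512, 16800, 20448, 24456
Fourth differences: 2928, 3288, 3648, 4008
Fifth differences: 360, 360, 360
Constant fifth difference = 360, so extend:
4008 + 360 = 4368;  24456 + 4368 = 28824;  108164 + 28824 = 136988;  387462 + 136988 = 524450;  1192225 + 524450 = 1716675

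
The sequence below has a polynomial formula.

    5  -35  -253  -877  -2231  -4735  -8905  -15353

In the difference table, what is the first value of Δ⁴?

D1: -40, -218, -624, -1354, -2504, -4170, -6448
D2: -178, -406, -730, -1150, -1666, -2278
D3: -228, -324, -420, -516, -612
D4: -96, -96, -96, -96

-96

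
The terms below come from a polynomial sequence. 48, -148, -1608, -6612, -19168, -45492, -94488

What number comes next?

-178228

Δ: -196  -1460  -5004  -12556  -26324  -48996
Δ²: -1264  -3544  -7552  -13768  -22672
Δ³: -2280  -4008  -6216  -8904
Δ⁴: -1728  -2208  -2688
Δ⁵: -480  -480
Fifth differences constant at -480.
-2688 − 480 = -3168;  -8904 − 3168 = -12072;  -22672 − 12072 = -34744;  -48996 − 34744 = -83740;  -94488 − 83740 = -178228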